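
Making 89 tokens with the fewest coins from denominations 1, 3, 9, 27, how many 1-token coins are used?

2

Greedy: take as many of the largest coin as possible, then repeat with the remainder.
89 − 3×27→8 − 2×3→2 − 2×1→0
Count of 1: 2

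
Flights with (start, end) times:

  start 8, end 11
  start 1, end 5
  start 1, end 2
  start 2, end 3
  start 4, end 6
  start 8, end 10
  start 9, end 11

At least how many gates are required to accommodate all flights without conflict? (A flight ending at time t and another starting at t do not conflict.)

Events (time:±→running): 1:+→1 1:+→2 2:-→1 2:+→2 3:-→1 4:+→2 5:-→1 6:-→0 8:+→1 8:+→2 9:+→3 … peak 3.

3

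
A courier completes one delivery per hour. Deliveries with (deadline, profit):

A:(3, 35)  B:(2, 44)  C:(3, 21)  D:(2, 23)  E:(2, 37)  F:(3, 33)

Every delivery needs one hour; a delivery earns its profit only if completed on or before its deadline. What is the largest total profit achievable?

116

Sort by profit descending; place each in the latest free slot ≤ its deadline.
By profit: B(d2,44), E(d2,37), A(d3,35), F(d3,33), D(d2,23), C(d3,21)
B→slot 2; E→slot 1; A→slot 3; F skipped; D skipped; C skipped.
Profit = 37 + 44 + 35 = 116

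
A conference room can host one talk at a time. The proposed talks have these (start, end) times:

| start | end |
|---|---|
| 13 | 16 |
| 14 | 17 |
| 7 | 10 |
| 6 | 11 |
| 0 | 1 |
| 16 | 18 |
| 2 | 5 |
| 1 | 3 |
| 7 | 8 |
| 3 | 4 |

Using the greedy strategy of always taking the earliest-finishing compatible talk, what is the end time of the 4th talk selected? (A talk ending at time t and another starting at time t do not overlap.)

Sort by end time and greedily take each interval whose start is ≥ the last chosen end.
Sorted by end: (0,1)  (1,3)  (3,4)  (2,5)  (7,8)  (7,10)  (6,11)  (13,16)  (14,17)  (16,18)
take (0,1); take (1,3); take (3,4); skip (2,5); take (7,8); skip (7,10); take (13,16); take (16,18).
Selected: (0,1) (1,3) (3,4) (7,8) (13,16) (16,18)

8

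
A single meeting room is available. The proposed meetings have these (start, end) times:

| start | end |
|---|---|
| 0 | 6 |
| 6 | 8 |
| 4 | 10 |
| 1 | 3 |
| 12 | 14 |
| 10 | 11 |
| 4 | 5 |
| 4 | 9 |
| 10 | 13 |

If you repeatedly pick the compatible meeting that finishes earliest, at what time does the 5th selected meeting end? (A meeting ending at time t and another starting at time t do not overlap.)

By end time: (1,3), (4,5), (0,6), (6,8), (4,9), (4,10), (10,11), (10,13), (12,14).
Pick (1,3); next start ≥ 3 → (4,5); next start ≥ 5 → (6,8); next start ≥ 8 → (10,11); next start ≥ 11 → (12,14).
Selected: (1,3) (4,5) (6,8) (10,11) (12,14)

14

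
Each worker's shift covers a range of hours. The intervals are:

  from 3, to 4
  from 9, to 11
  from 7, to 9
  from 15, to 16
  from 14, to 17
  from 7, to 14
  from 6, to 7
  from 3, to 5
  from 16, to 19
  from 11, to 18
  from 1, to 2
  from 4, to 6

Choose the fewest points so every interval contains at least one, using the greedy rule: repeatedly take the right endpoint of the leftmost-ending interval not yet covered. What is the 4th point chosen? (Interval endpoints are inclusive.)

Process intervals by earliest right end; each time one isn't hit yet, stab at its right endpoint.
Sorted: [1,2] [3,4] [3,5] [4,6] [6,7] [7,9] [9,11] [7,14] [15,16] [14,17] [11,18] [16,19]
{[1,2]} hit by 2; {[3,4],[3,5],[4,6]} hit by 4; {[6,7],[7,9]} hit by 7; {[9,11],[7,14]} hit by 11; {[15,16],[14,17],[11,18],[16,19]} hit by 16.
Points: 2, 4, 7, 11, 16 (5 total).

11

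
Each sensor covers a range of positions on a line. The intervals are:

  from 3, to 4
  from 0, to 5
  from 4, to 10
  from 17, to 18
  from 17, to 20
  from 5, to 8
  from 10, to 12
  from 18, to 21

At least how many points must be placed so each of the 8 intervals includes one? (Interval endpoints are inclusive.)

4

Process intervals by earliest right end; each time one isn't hit yet, stab at its right endpoint.
By right end: [3,4]  [0,5]  [5,8]  [4,10]  [10,12]  [17,18]  [17,20]  [18,21]
[3,4] uncovered → point at 4; [5,8] uncovered → point at 8; [10,12] uncovered → point at 12; [17,18] uncovered → point at 18.
Points: 4, 8, 12, 18 (4 total).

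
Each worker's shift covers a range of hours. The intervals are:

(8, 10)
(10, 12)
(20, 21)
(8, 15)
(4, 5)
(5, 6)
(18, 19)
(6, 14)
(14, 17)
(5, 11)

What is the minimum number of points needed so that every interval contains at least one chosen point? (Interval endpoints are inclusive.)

5

Process intervals by earliest right end; each time one isn't hit yet, stab at its right endpoint.
Sorted: [4,5] [5,6] [8,10] [5,11] [10,12] [6,14] [8,15] [14,17] [18,19] [20,21]
{[4,5],[5,6]} hit by 5; {[8,10],[5,11],[10,12],[6,14],[8,15]} hit by 10; {[14,17]} hit by 17; {[18,19]} hit by 19; {[20,21]} hit by 21.
Points: 5, 10, 17, 19, 21 (5 total).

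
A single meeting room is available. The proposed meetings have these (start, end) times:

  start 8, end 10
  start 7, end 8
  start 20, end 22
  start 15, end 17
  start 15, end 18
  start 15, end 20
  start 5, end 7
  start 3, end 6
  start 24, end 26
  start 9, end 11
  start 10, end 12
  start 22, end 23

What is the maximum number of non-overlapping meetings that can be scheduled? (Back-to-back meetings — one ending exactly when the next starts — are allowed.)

Greedy by earliest finish: after sorting by end time, pick each interval compatible with the last pick.
Sorted by end: (3,6)  (5,7)  (7,8)  (8,10)  (9,11)  (10,12)  (15,17)  (15,18)  (15,20)  (20,22)  (22,23)  (24,26)
take (3,6); take (7,8); take (8,10); take (10,12); take (15,17); skip (15,18); skip (15,20); take (20,22); take (22,23); take (24,26).
Selected 8 meetings.

8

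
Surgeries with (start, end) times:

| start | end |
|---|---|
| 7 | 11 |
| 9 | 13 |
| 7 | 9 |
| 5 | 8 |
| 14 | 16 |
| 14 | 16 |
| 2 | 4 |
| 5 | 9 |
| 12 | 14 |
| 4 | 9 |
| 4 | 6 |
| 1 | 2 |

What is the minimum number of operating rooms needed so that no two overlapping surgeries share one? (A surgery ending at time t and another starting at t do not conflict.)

5

starts: [1, 2, 4, 4, 5, 5, 7, 7, 9, 12, 14, 14]
ends:   [2, 4, 6, 8, 9, 9, 9, 11, 13, 14, 16, 16]
s1→1 e2→0 s2→1 e4→0 s4→1 s4→2 s5→3 s5→4 e6→3 s7→4 s7→5  — peak 5.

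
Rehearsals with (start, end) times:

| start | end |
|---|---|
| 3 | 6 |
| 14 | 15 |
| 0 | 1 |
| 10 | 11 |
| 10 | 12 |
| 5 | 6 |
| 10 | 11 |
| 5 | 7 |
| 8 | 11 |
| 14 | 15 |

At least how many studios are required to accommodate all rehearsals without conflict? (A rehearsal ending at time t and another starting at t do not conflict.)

Count concurrent intervals with a sweep; the peak is the room count.
Events (time:±→running): 0:+→1 1:-→0 3:+→1 5:+→2 5:+→3 6:-→2 6:-→1 7:-→0 8:+→1 10:+→2 10:+→3 10:+→4 … peak 4.

4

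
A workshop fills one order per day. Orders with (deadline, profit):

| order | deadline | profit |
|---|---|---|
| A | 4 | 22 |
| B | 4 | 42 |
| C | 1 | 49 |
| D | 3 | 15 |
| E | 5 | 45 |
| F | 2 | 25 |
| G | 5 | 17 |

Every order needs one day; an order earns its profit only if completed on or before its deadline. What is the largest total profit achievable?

Sort by profit descending; place each in the latest free slot ≤ its deadline.
By profit: C(d1,49), E(d5,45), B(d4,42), F(d2,25), A(d4,22), G(d5,17), D(d3,15)
C→slot 1; E→slot 5; B→slot 4; F→slot 2; A→slot 3; G skipped; D skipped.
Profit = 49 + 25 + 22 + 42 + 45 = 183

183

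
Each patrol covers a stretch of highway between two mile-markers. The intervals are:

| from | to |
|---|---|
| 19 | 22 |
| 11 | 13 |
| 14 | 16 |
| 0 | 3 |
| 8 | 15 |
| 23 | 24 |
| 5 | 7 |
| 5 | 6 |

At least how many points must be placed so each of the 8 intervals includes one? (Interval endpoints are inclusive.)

Sort by right endpoint; whenever an interval is uncovered, place a point at its right end.
By right end: [0,3]  [5,6]  [5,7]  [11,13]  [8,15]  [14,16]  [19,22]  [23,24]
[0,3] uncovered → point at 3; [5,6] uncovered → point at 6; [11,13] uncovered → point at 13; [14,16] uncovered → point at 16; [19,22] uncovered → point at 22; [23,24] uncovered → point at 24.
Points: 3, 6, 13, 16, 22, 24 (6 total).

6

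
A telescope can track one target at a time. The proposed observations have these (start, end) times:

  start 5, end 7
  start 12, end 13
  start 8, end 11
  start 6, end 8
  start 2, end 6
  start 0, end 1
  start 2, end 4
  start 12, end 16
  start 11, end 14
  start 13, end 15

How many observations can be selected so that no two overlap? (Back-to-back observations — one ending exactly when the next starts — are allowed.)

6

Sorted by end: (0,1)  (2,4)  (2,6)  (5,7)  (6,8)  (8,11)  (12,13)  (11,14)  (13,15)  (12,16)
take (0,1); take (2,4); take (5,7); take (8,11); take (12,13); take (13,15).
Selected 6 observations.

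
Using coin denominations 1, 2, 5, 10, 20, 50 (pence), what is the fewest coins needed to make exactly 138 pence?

7

Greedy: take as many of the largest coin as possible, then repeat with the remainder.
138 − 2×50→38 − 1×20→18 − 1×10→8 − 1×5→3 − 1×2→1 − 1×1→0
Total coins = 2 + 1 + 1 + 1 + 1 + 1 = 7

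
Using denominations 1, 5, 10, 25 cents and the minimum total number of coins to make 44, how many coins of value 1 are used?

4

Use the largest denomination that fits, subtract, and repeat.
44 = 1×25 + 1×10 + 1×5 + 4×1
Count of 1: 4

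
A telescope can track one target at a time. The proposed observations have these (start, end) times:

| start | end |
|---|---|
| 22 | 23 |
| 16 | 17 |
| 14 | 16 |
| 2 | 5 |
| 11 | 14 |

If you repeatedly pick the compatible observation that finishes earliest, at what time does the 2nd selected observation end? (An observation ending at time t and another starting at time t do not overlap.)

By end time: (2,5), (11,14), (14,16), (16,17), (22,23).
Pick (2,5); next start ≥ 5 → (11,14); next start ≥ 14 → (14,16); next start ≥ 16 → (16,17); next start ≥ 17 → (22,23).
Selected: (2,5) (11,14) (14,16) (16,17) (22,23)

14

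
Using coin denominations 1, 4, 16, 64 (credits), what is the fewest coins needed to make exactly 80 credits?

80 = 1×64 + 1×16
Total coins = 1 + 1 = 2

2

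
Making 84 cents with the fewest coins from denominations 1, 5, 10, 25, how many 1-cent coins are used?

Greedy: take as many of the largest coin as possible, then repeat with the remainder.
84 = 3×25 + 1×5 + 4×1
Count of 1: 4

4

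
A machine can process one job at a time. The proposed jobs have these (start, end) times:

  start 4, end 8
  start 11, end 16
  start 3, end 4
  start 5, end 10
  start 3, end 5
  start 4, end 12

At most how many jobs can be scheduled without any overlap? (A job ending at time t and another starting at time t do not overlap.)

3

By end time: (3,4), (3,5), (4,8), (5,10), (4,12), (11,16).
Pick (3,4); next start ≥ 4 → (4,8); next start ≥ 8 → (11,16).
Selected 3 jobs.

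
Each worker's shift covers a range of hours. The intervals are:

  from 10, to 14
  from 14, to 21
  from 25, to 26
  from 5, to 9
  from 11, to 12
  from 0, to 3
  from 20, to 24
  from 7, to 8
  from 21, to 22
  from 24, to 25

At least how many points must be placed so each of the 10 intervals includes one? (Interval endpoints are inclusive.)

5

Sorted: [0,3] [7,8] [5,9] [11,12] [10,14] [14,21] [21,22] [20,24] [24,25] [25,26]
{[0,3]} hit by 3; {[7,8],[5,9]} hit by 8; {[11,12],[10,14]} hit by 12; {[14,21],[21,22],[20,24]} hit by 21; {[24,25],[25,26]} hit by 25.
Points: 3, 8, 12, 21, 25 (5 total).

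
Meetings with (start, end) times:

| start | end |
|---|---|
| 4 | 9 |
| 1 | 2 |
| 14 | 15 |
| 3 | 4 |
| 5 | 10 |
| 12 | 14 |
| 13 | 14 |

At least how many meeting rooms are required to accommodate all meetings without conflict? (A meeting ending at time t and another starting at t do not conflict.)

starts: [1, 3, 4, 5, 12, 13, 14]
ends:   [2, 4, 9, 10, 14, 14, 15]
s1→1 e2→0 s3→1 e4→0 s4→1 s5→2  — peak 2.

2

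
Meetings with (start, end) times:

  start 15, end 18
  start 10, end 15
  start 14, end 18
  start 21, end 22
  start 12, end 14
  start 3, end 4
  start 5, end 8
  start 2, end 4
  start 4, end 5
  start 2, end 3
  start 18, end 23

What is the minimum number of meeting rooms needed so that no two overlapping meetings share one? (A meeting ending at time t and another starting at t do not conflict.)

Count concurrent intervals with a sweep; the peak is the room count.
Events (time:±→running): 2:+→1 2:+→2 … peak 2.

2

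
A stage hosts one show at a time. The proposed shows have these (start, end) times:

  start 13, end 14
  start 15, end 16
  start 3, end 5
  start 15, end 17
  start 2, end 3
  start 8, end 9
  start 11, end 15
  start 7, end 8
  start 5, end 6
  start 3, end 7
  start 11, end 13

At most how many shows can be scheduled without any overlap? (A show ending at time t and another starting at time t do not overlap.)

Order by finish time; keep every interval that doesn't clash with the previous kept one.
By end time: (2,3), (3,5), (5,6), (3,7), (7,8), (8,9), (11,13), (13,14), (11,15), (15,16), (15,17).
Pick (2,3); next start ≥ 3 → (3,5); next start ≥ 5 → (5,6); next start ≥ 6 → (7,8); next start ≥ 8 → (8,9); next start ≥ 9 → (11,13); next start ≥ 13 → (13,14); next start ≥ 14 → (15,16).
Selected 8 shows.

8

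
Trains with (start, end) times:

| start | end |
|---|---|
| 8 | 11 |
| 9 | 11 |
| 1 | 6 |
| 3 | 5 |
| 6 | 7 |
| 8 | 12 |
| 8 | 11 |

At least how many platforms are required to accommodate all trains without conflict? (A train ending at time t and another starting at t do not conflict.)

4

The answer is the maximum number of intervals overlapping at any instant.
starts: [1, 3, 6, 8, 8, 8, 9]
ends:   [5, 6, 7, 11, 11, 11, 12]
s1→1 s3→2 e5→1 e6→0 s6→1 e7→0 s8→1 s8→2 s8→3 s9→4  — peak 4.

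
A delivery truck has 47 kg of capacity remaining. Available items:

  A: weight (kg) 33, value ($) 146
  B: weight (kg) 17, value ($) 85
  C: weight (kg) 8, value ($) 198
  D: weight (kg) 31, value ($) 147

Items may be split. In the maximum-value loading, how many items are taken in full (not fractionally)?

Sort by value per unit weight and fill in that order.
Order: C (198/8=24.75) > B (85/17=5.00) > D (147/31=4.74) > A (146/33=4.42)
Fill: take C (8 @ 198) → take B (17 @ 85) → take 22/31 of D → 104.32; 47/47 used.
2 item(s) taken whole; one partial (take 22/31 of D).

2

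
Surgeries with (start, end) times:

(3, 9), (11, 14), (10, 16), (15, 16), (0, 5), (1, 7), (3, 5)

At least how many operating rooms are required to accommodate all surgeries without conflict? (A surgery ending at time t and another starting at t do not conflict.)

4

Events (time:±→running): 0:+→1 1:+→2 3:+→3 3:+→4 … peak 4.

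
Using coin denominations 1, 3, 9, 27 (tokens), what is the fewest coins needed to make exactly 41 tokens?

Use the largest denomination that fits, subtract, and repeat.
41 − 1×27→14 − 1×9→5 − 1×3→2 − 2×1→0
Total coins = 1 + 1 + 1 + 2 = 5

5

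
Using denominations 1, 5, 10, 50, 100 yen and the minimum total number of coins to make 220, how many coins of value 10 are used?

220 = 2×100 + 2×10
Count of 10: 2

2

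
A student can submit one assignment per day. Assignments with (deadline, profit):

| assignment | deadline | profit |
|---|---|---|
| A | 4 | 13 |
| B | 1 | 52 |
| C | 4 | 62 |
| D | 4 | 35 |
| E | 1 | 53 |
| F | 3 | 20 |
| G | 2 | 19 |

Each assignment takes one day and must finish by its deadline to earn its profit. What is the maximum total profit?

170

Take jobs in profit order; each goes to the latest open slot no later than its deadline.
Profit order: C=62 E=53 B=52 D=35 F=20 G=19 A=13
Assign: C→slot 4, E→slot 1, B skipped, D→slot 3, F→slot 2, G skipped, A skipped.
Slots: [1:E] [2:F] [3:D] [4:C]
Profit = 53 + 20 + 35 + 62 = 170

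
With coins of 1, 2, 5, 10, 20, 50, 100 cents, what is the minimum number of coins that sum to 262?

5

Greedy: take as many of the largest coin as possible, then repeat with the remainder.
262 = 2×100 + 1×50 + 1×10 + 1×2
Total coins = 2 + 1 + 1 + 1 = 5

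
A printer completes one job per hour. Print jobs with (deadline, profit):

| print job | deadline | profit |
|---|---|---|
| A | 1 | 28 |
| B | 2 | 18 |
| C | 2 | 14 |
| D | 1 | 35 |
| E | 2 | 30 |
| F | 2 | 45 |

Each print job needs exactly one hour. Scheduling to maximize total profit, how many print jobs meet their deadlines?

2

Sort by profit descending; place each in the latest free slot ≤ its deadline.
Profit order: F=45 D=35 E=30 A=28 B=18 C=14
Assign: F→slot 2, D→slot 1, E skipped, A skipped, B skipped, C skipped.
Slots: [1:D] [2:F]
2 of 6 scheduled.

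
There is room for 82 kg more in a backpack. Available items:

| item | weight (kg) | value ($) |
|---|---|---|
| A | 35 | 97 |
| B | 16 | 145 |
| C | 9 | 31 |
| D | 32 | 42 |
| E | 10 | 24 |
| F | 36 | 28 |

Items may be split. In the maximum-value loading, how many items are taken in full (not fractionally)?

4

Sort by value per unit weight and fill in that order.
Order: B (145/16=9.06) > C (31/9=3.44) > A (97/35=2.77) > E (24/10=2.40) > D (42/32=1.31) > F (28/36=0.78)
Fill: take B (16 @ 145) → take C (9 @ 31) → take A (35 @ 97) → take E (10 @ 24) → take 12/32 of D → 15.75; 82/82 used.
4 item(s) taken whole; one partial (take 12/32 of D).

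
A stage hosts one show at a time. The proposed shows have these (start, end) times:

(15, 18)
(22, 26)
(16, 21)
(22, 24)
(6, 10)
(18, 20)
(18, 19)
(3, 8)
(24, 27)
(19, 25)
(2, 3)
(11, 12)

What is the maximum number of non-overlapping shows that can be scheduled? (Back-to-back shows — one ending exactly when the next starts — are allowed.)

Sort by end time and greedily take each interval whose start is ≥ the last chosen end.
Sorted by end: (2,3)  (3,8)  (6,10)  (11,12)  (15,18)  (18,19)  (18,20)  (16,21)  (22,24)  (19,25)  (22,26)  (24,27)
take (2,3); take (3,8); take (11,12); take (15,18); take (18,19); take (22,24); take (24,27).
Selected 7 shows.

7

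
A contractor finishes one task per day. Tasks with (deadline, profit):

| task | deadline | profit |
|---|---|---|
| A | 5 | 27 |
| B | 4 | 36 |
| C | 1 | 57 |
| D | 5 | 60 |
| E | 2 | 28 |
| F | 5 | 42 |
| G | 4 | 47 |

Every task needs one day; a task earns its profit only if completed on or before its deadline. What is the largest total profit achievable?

Profit order: D=60 C=57 G=47 F=42 B=36 E=28 A=27
Assign: D→slot 5, C→slot 1, G→slot 4, F→slot 3, B→slot 2, E skipped, A skipped.
Slots: [1:C] [2:B] [3:F] [4:G] [5:D]
Profit = 57 + 36 + 42 + 47 + 60 = 242

242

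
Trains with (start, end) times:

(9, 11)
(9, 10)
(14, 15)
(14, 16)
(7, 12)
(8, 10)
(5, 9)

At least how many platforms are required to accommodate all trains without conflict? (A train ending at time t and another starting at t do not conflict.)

Events (time:±→running): 5:+→1 7:+→2 8:+→3 9:-→2 9:+→3 9:+→4 … peak 4.

4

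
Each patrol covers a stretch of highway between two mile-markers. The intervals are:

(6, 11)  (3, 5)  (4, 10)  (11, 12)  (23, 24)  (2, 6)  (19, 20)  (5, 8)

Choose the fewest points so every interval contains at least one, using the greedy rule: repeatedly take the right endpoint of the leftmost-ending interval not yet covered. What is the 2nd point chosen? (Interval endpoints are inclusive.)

Sort by right endpoint; whenever an interval is uncovered, place a point at its right end.
Sorted: [3,5] [2,6] [5,8] [4,10] [6,11] [11,12] [19,20] [23,24]
{[3,5],[2,6],[5,8],[4,10]} hit by 5; {[6,11],[11,12]} hit by 11; {[19,20]} hit by 20; {[23,24]} hit by 24.
Points: 5, 11, 20, 24 (4 total).

11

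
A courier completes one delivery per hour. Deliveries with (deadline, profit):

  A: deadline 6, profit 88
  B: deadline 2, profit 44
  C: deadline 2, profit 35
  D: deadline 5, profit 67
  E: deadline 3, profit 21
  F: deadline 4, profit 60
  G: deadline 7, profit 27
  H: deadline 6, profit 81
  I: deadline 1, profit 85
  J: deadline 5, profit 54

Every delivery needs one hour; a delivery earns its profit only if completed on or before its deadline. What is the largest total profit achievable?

Sort by profit descending; place each in the latest free slot ≤ its deadline.
By profit: A(d6,88), I(d1,85), H(d6,81), D(d5,67), F(d4,60), J(d5,54), B(d2,44), C(d2,35), G(d7,27), E(d3,21)
A→slot 6; I→slot 1; H→slot 5; D→slot 4; F→slot 3; J→slot 2; B skipped; C skipped; G→slot 7; E skipped.
Profit = 85 + 54 + 60 + 67 + 81 + 88 + 27 = 462

462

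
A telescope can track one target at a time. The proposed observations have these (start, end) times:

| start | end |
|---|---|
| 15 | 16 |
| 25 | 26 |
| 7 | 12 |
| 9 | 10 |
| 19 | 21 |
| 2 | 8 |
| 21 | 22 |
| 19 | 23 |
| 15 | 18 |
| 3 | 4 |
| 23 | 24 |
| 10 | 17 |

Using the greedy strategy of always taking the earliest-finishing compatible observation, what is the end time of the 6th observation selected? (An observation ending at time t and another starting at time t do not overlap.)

24

By end time: (3,4), (2,8), (9,10), (7,12), (15,16), (10,17), (15,18), (19,21), (21,22), (19,23), (23,24), (25,26).
Pick (3,4); next start ≥ 4 → (9,10); next start ≥ 10 → (15,16); next start ≥ 16 → (19,21); next start ≥ 21 → (21,22); next start ≥ 22 → (23,24); next start ≥ 24 → (25,26).
Selected: (3,4) (9,10) (15,16) (19,21) (21,22) (23,24) (25,26)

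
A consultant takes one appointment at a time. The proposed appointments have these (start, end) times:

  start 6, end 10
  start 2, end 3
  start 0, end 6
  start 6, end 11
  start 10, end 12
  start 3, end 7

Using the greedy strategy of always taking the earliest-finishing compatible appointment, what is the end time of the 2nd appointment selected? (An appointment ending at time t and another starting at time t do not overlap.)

7

Greedy by earliest finish: after sorting by end time, pick each interval compatible with the last pick.
By end time: (2,3), (0,6), (3,7), (6,10), (6,11), (10,12).
Pick (2,3); next start ≥ 3 → (3,7); next start ≥ 7 → (10,12).
Selected: (2,3) (3,7) (10,12)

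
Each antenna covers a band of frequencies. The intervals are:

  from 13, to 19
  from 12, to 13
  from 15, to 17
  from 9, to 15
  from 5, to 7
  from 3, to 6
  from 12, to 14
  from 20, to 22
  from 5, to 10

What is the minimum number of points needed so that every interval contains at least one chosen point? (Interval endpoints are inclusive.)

Process intervals by earliest right end; each time one isn't hit yet, stab at its right endpoint.
By right end: [3,6]  [5,7]  [5,10]  [12,13]  [12,14]  [9,15]  [15,17]  [13,19]  [20,22]
[3,6] uncovered → point at 6; [12,13] uncovered → point at 13; [15,17] uncovered → point at 17; [20,22] uncovered → point at 22.
Points: 6, 13, 17, 22 (4 total).

4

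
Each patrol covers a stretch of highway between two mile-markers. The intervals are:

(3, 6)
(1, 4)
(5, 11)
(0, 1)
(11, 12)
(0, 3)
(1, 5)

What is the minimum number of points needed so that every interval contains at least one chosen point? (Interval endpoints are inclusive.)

3

By right end: [0,1]  [0,3]  [1,4]  [1,5]  [3,6]  [5,11]  [11,12]
[0,1] uncovered → point at 1; [3,6] uncovered → point at 6; [11,12] uncovered → point at 12.
Points: 1, 6, 12 (3 total).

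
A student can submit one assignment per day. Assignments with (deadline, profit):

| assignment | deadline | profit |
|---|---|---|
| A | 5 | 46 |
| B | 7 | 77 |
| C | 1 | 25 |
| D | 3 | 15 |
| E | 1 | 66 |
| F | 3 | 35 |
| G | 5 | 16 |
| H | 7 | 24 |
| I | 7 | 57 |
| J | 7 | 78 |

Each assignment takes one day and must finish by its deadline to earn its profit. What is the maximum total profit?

383

Take jobs in profit order; each goes to the latest open slot no later than its deadline.
Profit order: J=78 B=77 E=66 I=57 A=46 F=35 C=25 H=24 G=16 D=15
Assign: J→slot 7, B→slot 6, E→slot 1, I→slot 5, A→slot 4, F→slot 3, C skipped, H→slot 2, G skipped, D skipped.
Slots: [1:E] [2:H] [3:F] [4:A] [5:I] [6:B] [7:J]
Profit = 66 + 24 + 35 + 46 + 57 + 77 + 78 = 383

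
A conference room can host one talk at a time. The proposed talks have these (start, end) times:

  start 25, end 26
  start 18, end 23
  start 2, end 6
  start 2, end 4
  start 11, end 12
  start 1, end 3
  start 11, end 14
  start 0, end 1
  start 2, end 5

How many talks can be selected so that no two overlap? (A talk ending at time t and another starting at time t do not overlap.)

5

By end time: (0,1), (1,3), (2,4), (2,5), (2,6), (11,12), (11,14), (18,23), (25,26).
Pick (0,1); next start ≥ 1 → (1,3); next start ≥ 3 → (11,12); next start ≥ 12 → (18,23); next start ≥ 23 → (25,26).
Selected 5 talks.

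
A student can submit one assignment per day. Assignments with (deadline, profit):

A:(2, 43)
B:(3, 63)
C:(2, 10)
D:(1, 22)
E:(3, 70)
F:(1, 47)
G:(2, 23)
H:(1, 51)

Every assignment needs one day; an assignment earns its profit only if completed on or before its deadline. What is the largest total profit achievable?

By profit: E(d3,70), B(d3,63), H(d1,51), F(d1,47), A(d2,43), G(d2,23), D(d1,22), C(d2,10)
E→slot 3; B→slot 2; H→slot 1; F skipped; A skipped; G skipped; D skipped; C skipped.
Profit = 51 + 63 + 70 = 184

184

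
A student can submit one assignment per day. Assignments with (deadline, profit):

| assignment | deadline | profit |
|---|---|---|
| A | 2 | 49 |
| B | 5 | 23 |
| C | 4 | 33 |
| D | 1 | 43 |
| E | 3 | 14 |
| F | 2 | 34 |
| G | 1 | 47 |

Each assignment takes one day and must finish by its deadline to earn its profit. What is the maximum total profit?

By profit: A(d2,49), G(d1,47), D(d1,43), F(d2,34), C(d4,33), B(d5,23), E(d3,14)
A→slot 2; G→slot 1; D skipped; F skipped; C→slot 4; B→slot 5; E→slot 3.
Profit = 47 + 49 + 14 + 33 + 23 = 166

166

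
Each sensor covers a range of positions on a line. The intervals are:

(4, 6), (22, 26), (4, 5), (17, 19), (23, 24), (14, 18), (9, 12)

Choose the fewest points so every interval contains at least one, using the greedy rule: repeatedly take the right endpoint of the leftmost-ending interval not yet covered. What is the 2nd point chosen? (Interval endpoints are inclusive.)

12

Sort by right endpoint; whenever an interval is uncovered, place a point at its right end.
By right end: [4,5]  [4,6]  [9,12]  [14,18]  [17,19]  [23,24]  [22,26]
[4,5] uncovered → point at 5; [9,12] uncovered → point at 12; [14,18] uncovered → point at 18; [23,24] uncovered → point at 24.
Points: 5, 12, 18, 24 (4 total).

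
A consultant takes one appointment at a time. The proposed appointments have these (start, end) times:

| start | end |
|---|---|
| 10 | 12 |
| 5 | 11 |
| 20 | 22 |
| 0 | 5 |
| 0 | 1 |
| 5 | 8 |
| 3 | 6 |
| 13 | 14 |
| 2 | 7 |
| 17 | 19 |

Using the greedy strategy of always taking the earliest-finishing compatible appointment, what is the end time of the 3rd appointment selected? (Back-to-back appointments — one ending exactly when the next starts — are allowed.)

12

By end time: (0,1), (0,5), (3,6), (2,7), (5,8), (5,11), (10,12), (13,14), (17,19), (20,22).
Pick (0,1); next start ≥ 1 → (3,6); next start ≥ 6 → (10,12); next start ≥ 12 → (13,14); next start ≥ 14 → (17,19); next start ≥ 19 → (20,22).
Selected: (0,1) (3,6) (10,12) (13,14) (17,19) (20,22)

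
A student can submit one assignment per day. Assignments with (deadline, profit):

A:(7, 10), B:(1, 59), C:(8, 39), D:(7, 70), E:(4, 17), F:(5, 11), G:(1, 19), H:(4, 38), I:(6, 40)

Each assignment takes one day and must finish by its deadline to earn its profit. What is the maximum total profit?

Sort by profit descending; place each in the latest free slot ≤ its deadline.
Profit order: D=70 B=59 I=40 C=39 H=38 G=19 E=17 F=11 A=10
Assign: D→slot 7, B→slot 1, I→slot 6, C→slot 8, H→slot 4, G skipped, E→slot 3, F→slot 5, A→slot 2.
Slots: [1:B] [2:A] [3:E] [4:H] [5:F] [6:I] [7:D] [8:C]
Profit = 59 + 10 + 17 + 38 + 11 + 40 + 70 + 39 = 284

284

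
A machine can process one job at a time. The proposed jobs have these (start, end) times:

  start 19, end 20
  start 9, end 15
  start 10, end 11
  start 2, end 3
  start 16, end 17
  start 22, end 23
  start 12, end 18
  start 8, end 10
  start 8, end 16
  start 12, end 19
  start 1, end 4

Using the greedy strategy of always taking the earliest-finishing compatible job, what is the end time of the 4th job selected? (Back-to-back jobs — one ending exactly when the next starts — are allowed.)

By end time: (2,3), (1,4), (8,10), (10,11), (9,15), (8,16), (16,17), (12,18), (12,19), (19,20), (22,23).
Pick (2,3); next start ≥ 3 → (8,10); next start ≥ 10 → (10,11); next start ≥ 11 → (16,17); next start ≥ 17 → (19,20); next start ≥ 20 → (22,23).
Selected: (2,3) (8,10) (10,11) (16,17) (19,20) (22,23)

17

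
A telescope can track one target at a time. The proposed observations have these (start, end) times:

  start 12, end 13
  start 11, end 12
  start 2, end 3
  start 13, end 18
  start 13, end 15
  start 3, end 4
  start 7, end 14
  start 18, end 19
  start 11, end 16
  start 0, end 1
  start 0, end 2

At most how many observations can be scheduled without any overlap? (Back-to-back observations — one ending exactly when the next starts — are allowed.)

By end time: (0,1), (0,2), (2,3), (3,4), (11,12), (12,13), (7,14), (13,15), (11,16), (13,18), (18,19).
Pick (0,1); next start ≥ 1 → (2,3); next start ≥ 3 → (3,4); next start ≥ 4 → (11,12); next start ≥ 12 → (12,13); next start ≥ 13 → (13,15); next start ≥ 15 → (18,19).
Selected 7 observations.

7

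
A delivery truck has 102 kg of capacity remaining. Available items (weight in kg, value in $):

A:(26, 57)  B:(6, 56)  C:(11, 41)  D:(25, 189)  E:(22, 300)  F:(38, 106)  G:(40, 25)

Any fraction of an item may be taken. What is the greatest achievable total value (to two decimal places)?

Sort by value per unit weight and fill in that order.
Ratios (sorted): E 13.64, B 9.33, D 7.56, C 3.73, F 2.79, A 2.19, G 0.62
take E (22 @ 300); take B (6 @ 56); take D (25 @ 189); take C (11 @ 41); take F (38 @ 106). Capacity used 102/102.
Total value = 692.00

692.00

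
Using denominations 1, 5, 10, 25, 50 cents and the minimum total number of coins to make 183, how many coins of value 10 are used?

0

183 − 3×50→33 − 1×25→8 − 1×5→3 − 3×1→0
Count of 10: 0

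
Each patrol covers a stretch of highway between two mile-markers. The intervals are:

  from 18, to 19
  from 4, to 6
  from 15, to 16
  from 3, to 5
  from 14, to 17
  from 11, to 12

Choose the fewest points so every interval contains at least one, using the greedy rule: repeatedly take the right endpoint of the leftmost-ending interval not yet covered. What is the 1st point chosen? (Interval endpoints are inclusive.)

5

Process intervals by earliest right end; each time one isn't hit yet, stab at its right endpoint.
Sorted: [3,5] [4,6] [11,12] [15,16] [14,17] [18,19]
{[3,5],[4,6]} hit by 5; {[11,12]} hit by 12; {[15,16],[14,17]} hit by 16; {[18,19]} hit by 19.
Points: 5, 12, 16, 19 (4 total).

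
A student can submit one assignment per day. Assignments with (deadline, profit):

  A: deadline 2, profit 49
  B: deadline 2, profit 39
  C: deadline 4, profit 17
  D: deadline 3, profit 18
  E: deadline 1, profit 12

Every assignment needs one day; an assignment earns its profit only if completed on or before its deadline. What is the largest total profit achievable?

Profit order: A=49 B=39 D=18 C=17 E=12
Assign: A→slot 2, B→slot 1, D→slot 3, C→slot 4, E skipped.
Slots: [1:B] [2:A] [3:D] [4:C]
Profit = 39 + 49 + 18 + 17 = 123

123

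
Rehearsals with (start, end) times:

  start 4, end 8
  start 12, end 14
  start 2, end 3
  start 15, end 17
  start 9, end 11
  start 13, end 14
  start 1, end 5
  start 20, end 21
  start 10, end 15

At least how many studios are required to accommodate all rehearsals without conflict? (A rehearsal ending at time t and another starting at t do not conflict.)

3

The answer is the maximum number of intervals overlapping at any instant.
starts: [1, 2, 4, 9, 10, 12, 13, 15, 20]
ends:   [3, 5, 8, 11, 14, 14, 15, 17, 21]
s1→1 s2→2 e3→1 s4→2 e5→1 e8→0 s9→1 s10→2 e11→1 s12→2 s13→3  — peak 3.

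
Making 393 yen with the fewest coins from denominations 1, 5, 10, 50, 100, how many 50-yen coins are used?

Use the largest denomination that fits, subtract, and repeat.
393 = 3×100 + 1×50 + 4×10 + 3×1
Count of 50: 1

1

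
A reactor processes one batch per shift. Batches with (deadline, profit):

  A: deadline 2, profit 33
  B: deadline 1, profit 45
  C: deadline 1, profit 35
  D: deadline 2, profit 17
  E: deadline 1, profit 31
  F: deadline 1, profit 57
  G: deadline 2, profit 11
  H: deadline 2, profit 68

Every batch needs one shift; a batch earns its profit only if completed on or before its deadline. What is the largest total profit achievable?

125

Sort by profit descending; place each in the latest free slot ≤ its deadline.
By profit: H(d2,68), F(d1,57), B(d1,45), C(d1,35), A(d2,33), E(d1,31), D(d2,17), G(d2,11)
H→slot 2; F→slot 1; B skipped; C skipped; A skipped; E skipped; D skipped; G skipped.
Profit = 57 + 68 = 125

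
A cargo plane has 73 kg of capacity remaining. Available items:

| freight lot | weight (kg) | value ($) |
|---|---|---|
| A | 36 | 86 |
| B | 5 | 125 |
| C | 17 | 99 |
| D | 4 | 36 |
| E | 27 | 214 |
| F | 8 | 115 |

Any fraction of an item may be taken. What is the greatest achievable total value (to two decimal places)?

Greedy by value/weight ratio, highest first.
Order: B (125/5=25.00) > F (115/8=14.38) > D (36/4=9.00) > E (214/27=7.93) > C (99/17=5.82) > A (86/36=2.39)
Fill: take B (5 @ 125) → take F (8 @ 115) → take D (4 @ 36) → take E (27 @ 214) → take C (17 @ 99) → take 12/36 of A → 28.67; 73/73 used.
Total value = 617.67

617.67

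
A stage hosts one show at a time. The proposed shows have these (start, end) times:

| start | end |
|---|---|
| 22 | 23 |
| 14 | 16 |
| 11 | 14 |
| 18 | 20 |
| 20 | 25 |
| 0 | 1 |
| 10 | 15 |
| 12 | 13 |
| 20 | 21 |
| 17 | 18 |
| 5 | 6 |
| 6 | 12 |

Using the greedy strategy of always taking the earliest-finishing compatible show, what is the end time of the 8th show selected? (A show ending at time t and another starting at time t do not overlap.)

Sort by end time and greedily take each interval whose start is ≥ the last chosen end.
Sorted by end: (0,1)  (5,6)  (6,12)  (12,13)  (11,14)  (10,15)  (14,16)  (17,18)  (18,20)  (20,21)  (22,23)  (20,25)
take (0,1); take (5,6); take (6,12); take (12,13); take (14,16); take (17,18); take (18,20); take (20,21); take (22,23); skip (20,25).
Selected: (0,1) (5,6) (6,12) (12,13) (14,16) (17,18) (18,20) (20,21) (22,23)

21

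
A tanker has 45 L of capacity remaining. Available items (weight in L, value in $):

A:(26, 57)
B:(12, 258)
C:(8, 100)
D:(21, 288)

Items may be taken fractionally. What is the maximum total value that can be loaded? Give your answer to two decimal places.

Sort by value per unit weight and fill in that order.
Ratios (sorted): B 21.50, D 13.71, C 12.50, A 2.19
take B (12 @ 258); take D (21 @ 288); take C (8 @ 100); take 4/26 of A → 8.77. Capacity used 45/45.
Total value = 654.77

654.77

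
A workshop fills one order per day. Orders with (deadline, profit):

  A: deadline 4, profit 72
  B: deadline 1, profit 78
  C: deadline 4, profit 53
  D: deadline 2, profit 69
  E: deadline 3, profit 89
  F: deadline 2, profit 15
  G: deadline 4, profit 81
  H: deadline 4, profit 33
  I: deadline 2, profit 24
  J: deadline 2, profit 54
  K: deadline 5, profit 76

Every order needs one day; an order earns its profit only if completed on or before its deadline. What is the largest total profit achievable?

396

Take jobs in profit order; each goes to the latest open slot no later than its deadline.
Profit order: E=89 G=81 B=78 K=76 A=72 D=69 J=54 C=53 H=33 I=24 F=15
Assign: E→slot 3, G→slot 4, B→slot 1, K→slot 5, A→slot 2, D skipped, J skipped, C skipped, H skipped, I skipped, F skipped.
Slots: [1:B] [2:A] [3:E] [4:G] [5:K]
Profit = 78 + 72 + 89 + 81 + 76 = 396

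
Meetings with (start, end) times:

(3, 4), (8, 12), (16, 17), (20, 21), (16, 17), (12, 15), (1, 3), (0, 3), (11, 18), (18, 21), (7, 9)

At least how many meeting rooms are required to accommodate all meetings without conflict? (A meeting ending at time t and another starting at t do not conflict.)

3

The answer is the maximum number of intervals overlapping at any instant.
Events (time:±→running): 0:+→1 1:+→2 3:-→1 3:-→0 3:+→1 4:-→0 7:+→1 8:+→2 9:-→1 11:+→2 12:-→1 12:+→2 15:-→1 16:+→2 16:+→3 … peak 3.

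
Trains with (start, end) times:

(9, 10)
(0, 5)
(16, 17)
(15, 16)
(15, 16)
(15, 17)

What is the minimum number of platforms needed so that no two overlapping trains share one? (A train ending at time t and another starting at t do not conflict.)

3

Events (time:±→running): 0:+→1 5:-→0 9:+→1 10:-→0 15:+→1 15:+→2 15:+→3 … peak 3.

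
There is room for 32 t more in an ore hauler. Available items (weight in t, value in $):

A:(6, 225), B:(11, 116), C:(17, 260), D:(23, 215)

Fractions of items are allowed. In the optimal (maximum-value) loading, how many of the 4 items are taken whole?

2

Order: A (225/6=37.50) > C (260/17=15.29) > B (116/11=10.55) > D (215/23=9.35)
Fill: take A (6 @ 225) → take C (17 @ 260) → take 9/11 of B → 94.91; 32/32 used.
2 item(s) taken whole; one partial (take 9/11 of B).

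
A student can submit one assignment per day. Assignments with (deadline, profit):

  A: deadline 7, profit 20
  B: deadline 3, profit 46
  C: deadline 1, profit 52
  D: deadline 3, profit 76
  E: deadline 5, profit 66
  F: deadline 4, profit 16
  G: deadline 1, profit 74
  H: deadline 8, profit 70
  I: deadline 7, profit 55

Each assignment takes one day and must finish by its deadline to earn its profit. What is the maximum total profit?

Profit order: D=76 G=74 H=70 E=66 I=55 C=52 B=46 A=20 F=16
Assign: D→slot 3, G→slot 1, H→slot 8, E→slot 5, I→slot 7, C skipped, B→slot 2, A→slot 6, F→slot 4.
Slots: [1:G] [2:B] [3:D] [4:F] [5:E] [6:A] [7:I] [8:H]
Profit = 74 + 46 + 76 + 16 + 66 + 20 + 55 + 70 = 423

423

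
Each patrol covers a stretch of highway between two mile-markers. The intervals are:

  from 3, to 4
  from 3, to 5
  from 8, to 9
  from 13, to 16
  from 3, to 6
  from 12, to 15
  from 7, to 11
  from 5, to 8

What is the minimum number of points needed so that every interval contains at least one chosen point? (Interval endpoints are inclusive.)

3

Process intervals by earliest right end; each time one isn't hit yet, stab at its right endpoint.
Sorted: [3,4] [3,5] [3,6] [5,8] [8,9] [7,11] [12,15] [13,16]
{[3,4],[3,5],[3,6]} hit by 4; {[5,8],[8,9],[7,11]} hit by 8; {[12,15],[13,16]} hit by 15.
Points: 4, 8, 15 (3 total).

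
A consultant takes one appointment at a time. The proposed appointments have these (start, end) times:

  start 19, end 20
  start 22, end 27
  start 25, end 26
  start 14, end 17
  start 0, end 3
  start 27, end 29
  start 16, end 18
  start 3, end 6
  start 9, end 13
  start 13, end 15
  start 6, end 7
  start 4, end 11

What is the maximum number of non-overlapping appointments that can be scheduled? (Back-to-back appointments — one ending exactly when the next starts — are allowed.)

9

Sorted by end: (0,3)  (3,6)  (6,7)  (4,11)  (9,13)  (13,15)  (14,17)  (16,18)  (19,20)  (25,26)  (22,27)  (27,29)
take (0,3); take (3,6); take (6,7); take (9,13); take (13,15); skip (14,17); take (16,18); take (19,20); take (25,26); take (27,29).
Selected 9 appointments.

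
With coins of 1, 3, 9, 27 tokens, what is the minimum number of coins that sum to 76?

Use the largest denomination that fits, subtract, and repeat.
76 − 2×27→22 − 2×9→4 − 1×3→1 − 1×1→0
Total coins = 2 + 2 + 1 + 1 = 6

6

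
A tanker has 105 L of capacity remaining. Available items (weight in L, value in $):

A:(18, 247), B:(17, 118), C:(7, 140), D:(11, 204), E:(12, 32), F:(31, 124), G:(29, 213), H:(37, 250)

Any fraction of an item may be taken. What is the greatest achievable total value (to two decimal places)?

1077.41

Sort by value per unit weight and fill in that order.
Ratios (sorted): C 20.00, D 18.55, A 13.72, G 7.34, B 6.94, H 6.76, F 4.00, E 2.67
take C (7 @ 140); take D (11 @ 204); take A (18 @ 247); take G (29 @ 213); take B (17 @ 118); take 23/37 of H → 155.41. Capacity used 105/105.
Total value = 1077.41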